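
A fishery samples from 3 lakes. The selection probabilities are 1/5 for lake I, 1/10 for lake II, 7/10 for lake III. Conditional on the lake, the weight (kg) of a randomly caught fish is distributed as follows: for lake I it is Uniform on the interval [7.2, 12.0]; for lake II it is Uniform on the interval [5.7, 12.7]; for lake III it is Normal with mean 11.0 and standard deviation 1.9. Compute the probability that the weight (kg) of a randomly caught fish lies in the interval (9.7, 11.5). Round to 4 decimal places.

0.3505

Conditional on each lake, P(9.7 < X < 11.5): I: 0.375; II: 0.257143; III: 0.356864.
By total probability, P(9.7 < X < 11.5) = 0.2·0.375 + 0.1·0.257143 + 0.7·0.356864 = 0.350519.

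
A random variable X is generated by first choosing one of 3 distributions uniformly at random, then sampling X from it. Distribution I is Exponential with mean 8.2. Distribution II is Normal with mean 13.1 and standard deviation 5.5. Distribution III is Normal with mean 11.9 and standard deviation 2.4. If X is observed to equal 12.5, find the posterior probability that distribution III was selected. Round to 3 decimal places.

0.620

Likelihoods f(12.5 | ·): I: 0.0265553; II: 0.0721046; III: 0.161112.
Posterior ∝ prior × likelihood. Numerator for III: 0.333333·0.161112 = 0.0537039.
Normalizing constant: 0.333333·0.0265553 + 0.333333·0.0721046 + 0.333333·0.161112 = 0.0865906.
P(III | observation) = 0.0537039 / 0.0865906 = 0.620205.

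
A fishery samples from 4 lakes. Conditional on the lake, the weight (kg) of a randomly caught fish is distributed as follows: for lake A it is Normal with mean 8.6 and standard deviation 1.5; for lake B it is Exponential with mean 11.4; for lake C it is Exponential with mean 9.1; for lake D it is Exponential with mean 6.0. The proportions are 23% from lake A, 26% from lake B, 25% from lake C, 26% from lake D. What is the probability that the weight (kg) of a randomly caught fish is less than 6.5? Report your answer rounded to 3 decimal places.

0.431

Conditional on each lake, P(X < 6.5): A: 0.0807567; B: 0.434574; C: 0.510458; D: 0.661535.
By total probability, P(X < 6.5) = 0.23·0.0807567 + 0.26·0.434574 + 0.25·0.510458 + 0.26·0.661535 = 0.431177.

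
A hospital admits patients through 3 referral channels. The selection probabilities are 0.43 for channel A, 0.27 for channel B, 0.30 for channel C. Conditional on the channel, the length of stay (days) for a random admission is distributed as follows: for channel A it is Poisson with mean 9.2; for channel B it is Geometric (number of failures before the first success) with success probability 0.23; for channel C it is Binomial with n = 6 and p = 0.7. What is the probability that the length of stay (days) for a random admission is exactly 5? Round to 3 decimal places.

Conditional on each channel, P(X = 5): A: 0.0554943; B: 0.062256; C: 0.302526.
By total probability, P(X = 5) = 0.43·0.0554943 + 0.27·0.062256 + 0.3·0.302526 = 0.131429.

0.131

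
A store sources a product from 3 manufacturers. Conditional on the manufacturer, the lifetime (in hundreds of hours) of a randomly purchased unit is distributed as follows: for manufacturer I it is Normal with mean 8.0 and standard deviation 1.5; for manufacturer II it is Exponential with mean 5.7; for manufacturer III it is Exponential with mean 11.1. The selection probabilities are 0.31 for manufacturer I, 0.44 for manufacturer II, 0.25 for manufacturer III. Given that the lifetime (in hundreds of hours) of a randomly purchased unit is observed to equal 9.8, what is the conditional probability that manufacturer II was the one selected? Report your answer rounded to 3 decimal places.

Likelihoods f(9.8 | ·): I: 0.129457; II: 0.0314372; III: 0.0372603.
Posterior ∝ prior × likelihood. Numerator for II: 0.44·0.0314372 = 0.0138324.
Normalizing constant: 0.31·0.129457 + 0.44·0.0314372 + 0.25·0.0372603 = 0.0632792.
P(II | observation) = 0.0138324 / 0.0632792 = 0.218592.

0.219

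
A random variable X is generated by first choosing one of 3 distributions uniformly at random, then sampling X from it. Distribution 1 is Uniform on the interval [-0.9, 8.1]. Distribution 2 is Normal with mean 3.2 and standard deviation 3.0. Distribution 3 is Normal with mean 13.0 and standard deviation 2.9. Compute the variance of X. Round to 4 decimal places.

Per component, 1: μ=3.6, E[X²]=19.71; 2: μ=3.2, E[X²]=19.24; 3: μ=13, E[X²]=177.41.
E[X] = 0.333333·3.6 + 0.333333·3.2 + 0.333333·13 = 6.6.
E[X²] = 0.333333·19.71 + 0.333333·19.24 + 0.333333·177.41 = 72.12.
Var(X) = E[X²] − (E[X])² = 72.12 − 43.56 = 28.56.

28.5600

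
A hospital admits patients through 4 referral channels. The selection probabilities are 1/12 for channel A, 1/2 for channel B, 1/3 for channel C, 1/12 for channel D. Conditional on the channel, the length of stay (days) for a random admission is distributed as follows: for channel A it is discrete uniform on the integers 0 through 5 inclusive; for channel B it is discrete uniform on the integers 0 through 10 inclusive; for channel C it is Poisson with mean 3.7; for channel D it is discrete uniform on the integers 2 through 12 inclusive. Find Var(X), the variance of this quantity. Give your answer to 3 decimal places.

Per component, A: μ=2.5, E[X²]=9.16667; B: μ=5, E[X²]=35; C: μ=3.7, E[X²]=17.39; D: μ=7, E[X²]=59.
E[X] = 0.0833333·2.5 + 0.5·5 + 0.333333·3.7 + 0.0833333·7 = 4.525.
E[X²] = 0.0833333·9.16667 + 0.5·35 + 0.333333·17.39 + 0.0833333·59 = 28.9772.
Var(X) = E[X²] − (E[X])² = 28.9772 − 20.4756 = 8.5016.

8.502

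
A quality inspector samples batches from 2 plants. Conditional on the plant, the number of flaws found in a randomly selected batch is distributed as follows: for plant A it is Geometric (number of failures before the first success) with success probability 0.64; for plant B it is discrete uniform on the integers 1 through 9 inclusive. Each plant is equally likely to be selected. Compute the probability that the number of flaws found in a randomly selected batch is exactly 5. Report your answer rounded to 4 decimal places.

0.0575

Conditional on each plant, P(X = 5): A: 0.00386984; B: 0.111111.
By total probability, P(X = 5) = 0.5·0.00386984 + 0.5·0.111111 = 0.0574905.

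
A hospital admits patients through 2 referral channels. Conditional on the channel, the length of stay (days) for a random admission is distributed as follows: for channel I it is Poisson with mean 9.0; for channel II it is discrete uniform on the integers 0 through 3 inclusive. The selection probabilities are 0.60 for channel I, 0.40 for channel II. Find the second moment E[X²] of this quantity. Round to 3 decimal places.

For each component E[X²] = Var + (mean)², giving I: 90; II: 3.5.
Overall E[X²] = 0.6·90 + 0.4·3.5 = 55.4.

55.400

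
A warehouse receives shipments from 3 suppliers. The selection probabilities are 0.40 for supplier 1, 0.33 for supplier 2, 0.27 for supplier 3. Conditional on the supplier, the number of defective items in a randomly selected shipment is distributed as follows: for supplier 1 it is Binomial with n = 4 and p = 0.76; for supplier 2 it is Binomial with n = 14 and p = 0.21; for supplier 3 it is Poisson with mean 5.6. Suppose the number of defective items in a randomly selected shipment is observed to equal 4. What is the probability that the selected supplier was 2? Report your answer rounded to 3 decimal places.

0.259

Likelihoods P(X=4 | ·): 1: 0.333622; 2: 0.184324; 3: 0.151528.
Posterior ∝ prior × likelihood. Numerator for 2: 0.33·0.184324 = 0.060827.
Normalizing constant: 0.4·0.333622 + 0.33·0.184324 + 0.27·0.151528 = 0.235188.
P(2 | observation) = 0.060827 / 0.235188 = 0.258631.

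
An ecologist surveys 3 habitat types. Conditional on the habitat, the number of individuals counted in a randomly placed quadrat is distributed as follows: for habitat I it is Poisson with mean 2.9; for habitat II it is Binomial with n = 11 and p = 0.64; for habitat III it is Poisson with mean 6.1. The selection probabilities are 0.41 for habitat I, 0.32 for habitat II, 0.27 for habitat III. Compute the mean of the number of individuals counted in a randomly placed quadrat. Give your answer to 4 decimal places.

Component means — I: 2.9; II: 7.04; III: 6.1.
E[X] = 0.41·2.9 + 0.32·7.04 + 0.27·6.1 = 5.0888.

5.0888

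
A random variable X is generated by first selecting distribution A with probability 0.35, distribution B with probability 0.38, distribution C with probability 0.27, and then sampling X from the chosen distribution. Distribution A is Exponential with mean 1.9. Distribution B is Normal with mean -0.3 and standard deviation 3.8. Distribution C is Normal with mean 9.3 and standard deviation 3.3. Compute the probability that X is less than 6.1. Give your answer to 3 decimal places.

Conditional on each component, P(X < 6.1): A: 0.959665; B: 0.95393; C: 0.166099.
By total probability, P(X < 6.1) = 0.35·0.959665 + 0.38·0.95393 + 0.27·0.166099 = 0.743223.

0.743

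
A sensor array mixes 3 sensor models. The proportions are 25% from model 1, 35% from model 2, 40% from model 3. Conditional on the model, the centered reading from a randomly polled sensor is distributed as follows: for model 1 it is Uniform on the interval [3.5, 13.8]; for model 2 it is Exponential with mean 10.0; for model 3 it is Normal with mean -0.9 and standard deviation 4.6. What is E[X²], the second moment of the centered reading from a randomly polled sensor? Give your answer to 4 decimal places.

99.7038

For each component E[X²] = Var + (mean)², giving 1: 83.6633; 2: 200; 3: 21.97.
Overall E[X²] = 0.25·83.6633 + 0.35·200 + 0.4·21.97 = 99.7038.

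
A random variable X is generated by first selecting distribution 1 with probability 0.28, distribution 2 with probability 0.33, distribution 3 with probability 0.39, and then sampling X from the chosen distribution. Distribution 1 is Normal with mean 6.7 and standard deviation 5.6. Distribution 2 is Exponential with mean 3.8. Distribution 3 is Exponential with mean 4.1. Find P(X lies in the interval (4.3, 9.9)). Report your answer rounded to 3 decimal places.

Conditional on each component, P(4.3 < X < 9.9): 1: 0.382028; 2: 0.24864; 3: 0.260965.
By total probability, P(4.3 < X < 9.9) = 0.28·0.382028 + 0.33·0.24864 + 0.39·0.260965 = 0.290795.

0.291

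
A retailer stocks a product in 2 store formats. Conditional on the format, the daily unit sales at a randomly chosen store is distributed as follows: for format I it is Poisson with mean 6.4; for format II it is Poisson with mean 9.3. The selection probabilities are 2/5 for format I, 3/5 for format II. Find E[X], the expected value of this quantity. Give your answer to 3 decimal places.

8.140

Component means — I: 6.4; II: 9.3.
E[X] = 0.4·6.4 + 0.6·9.3 = 8.14.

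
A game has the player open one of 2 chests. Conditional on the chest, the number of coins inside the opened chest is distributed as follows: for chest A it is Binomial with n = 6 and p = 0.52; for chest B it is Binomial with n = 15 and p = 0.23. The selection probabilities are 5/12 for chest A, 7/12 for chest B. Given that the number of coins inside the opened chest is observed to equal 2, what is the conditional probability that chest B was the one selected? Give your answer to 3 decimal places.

0.547

Likelihoods P(X=2 | ·): A: 0.215309; B: 0.185791.
Posterior ∝ prior × likelihood. Numerator for B: 0.583333·0.185791 = 0.108378.
Normalizing constant: 0.416667·0.215309 + 0.583333·0.185791 = 0.19809.
P(B | observation) = 0.108378 / 0.19809 = 0.547114.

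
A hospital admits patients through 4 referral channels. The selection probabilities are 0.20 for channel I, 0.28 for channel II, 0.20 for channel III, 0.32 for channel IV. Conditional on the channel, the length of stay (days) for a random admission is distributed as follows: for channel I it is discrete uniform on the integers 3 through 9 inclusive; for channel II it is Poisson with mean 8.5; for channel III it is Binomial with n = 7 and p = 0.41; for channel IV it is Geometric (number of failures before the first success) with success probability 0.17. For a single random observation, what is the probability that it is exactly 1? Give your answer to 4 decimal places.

0.0698

Conditional on each channel, P(X = 1): I: 0; II: 0.00172948; III: 0.121058; IV: 0.1411.
By total probability, P(X = 1) = 0.2·0 + 0.28·0.00172948 + 0.2·0.121058 + 0.32·0.1411 = 0.0698479.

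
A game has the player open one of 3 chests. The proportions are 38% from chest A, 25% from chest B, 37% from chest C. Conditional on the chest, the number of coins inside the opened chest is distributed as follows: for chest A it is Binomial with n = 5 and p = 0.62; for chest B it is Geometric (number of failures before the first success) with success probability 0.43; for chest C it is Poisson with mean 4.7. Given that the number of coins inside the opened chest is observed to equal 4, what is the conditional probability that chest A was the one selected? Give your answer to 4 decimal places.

0.5722

Likelihoods P(X=4 | ·): A: 0.28075; B: 0.0453908; C: 0.184925.
Posterior ∝ prior × likelihood. Numerator for A: 0.38·0.28075 = 0.106685.
Normalizing constant: 0.38·0.28075 + 0.25·0.0453908 + 0.37·0.184925 = 0.186455.
P(A | observation) = 0.106685 / 0.186455 = 0.572176.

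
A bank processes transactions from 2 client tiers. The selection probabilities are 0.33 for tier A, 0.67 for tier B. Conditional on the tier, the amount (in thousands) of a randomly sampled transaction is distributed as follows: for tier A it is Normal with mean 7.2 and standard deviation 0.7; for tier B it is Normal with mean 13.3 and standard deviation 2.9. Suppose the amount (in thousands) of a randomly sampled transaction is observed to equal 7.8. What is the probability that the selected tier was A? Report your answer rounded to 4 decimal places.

Likelihoods f(7.8 | ·): A: 0.394707; B: 0.0227747.
Posterior ∝ prior × likelihood. Numerator for A: 0.33·0.394707 = 0.130253.
Normalizing constant: 0.33·0.394707 + 0.67·0.0227747 = 0.145513.
P(A | observation) = 0.130253 / 0.145513 = 0.895136.

0.8951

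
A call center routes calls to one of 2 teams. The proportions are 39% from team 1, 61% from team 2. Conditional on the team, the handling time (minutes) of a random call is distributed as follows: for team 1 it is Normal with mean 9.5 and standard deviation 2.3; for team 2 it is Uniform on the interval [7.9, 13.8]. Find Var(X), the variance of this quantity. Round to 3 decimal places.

Per component, 1: μ=9.5, E[X²]=95.54; 2: μ=10.85, E[X²]=120.623.
E[X] = 0.39·9.5 + 0.61·10.85 = 10.3235.
E[X²] = 0.39·95.54 + 0.61·120.623 = 110.841.
Var(X) = E[X²] − (E[X])² = 110.841 − 106.575 = 4.26618.

4.266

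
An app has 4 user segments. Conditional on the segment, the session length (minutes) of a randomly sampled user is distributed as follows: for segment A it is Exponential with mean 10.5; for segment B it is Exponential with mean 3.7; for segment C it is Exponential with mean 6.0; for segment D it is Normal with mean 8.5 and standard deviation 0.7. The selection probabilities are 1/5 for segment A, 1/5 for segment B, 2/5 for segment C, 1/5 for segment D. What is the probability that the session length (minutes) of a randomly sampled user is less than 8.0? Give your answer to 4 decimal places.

Conditional on each segment, P(X < 8.0): A: 0.533224; B: 0.884924; C: 0.736403; D: 0.237525.
By total probability, P(X < 8.0) = 0.2·0.533224 + 0.2·0.884924 + 0.4·0.736403 + 0.2·0.237525 = 0.625696.

0.6257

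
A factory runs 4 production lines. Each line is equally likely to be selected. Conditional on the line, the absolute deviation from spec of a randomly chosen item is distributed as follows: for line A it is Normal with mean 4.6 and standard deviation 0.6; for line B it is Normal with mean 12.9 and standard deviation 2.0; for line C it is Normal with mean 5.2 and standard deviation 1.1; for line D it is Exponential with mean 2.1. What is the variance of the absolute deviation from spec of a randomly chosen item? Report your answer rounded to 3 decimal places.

Per component, A: μ=4.6, E[X²]=21.52; B: μ=12.9, E[X²]=170.41; C: μ=5.2, E[X²]=28.25; D: μ=2.1, E[X²]=8.82.
E[X] = 0.25·4.6 + 0.25·12.9 + 0.25·5.2 + 0.25·2.1 = 6.2.
E[X²] = 0.25·21.52 + 0.25·170.41 + 0.25·28.25 + 0.25·8.82 = 57.25.
Var(X) = E[X²] − (E[X])² = 57.25 − 38.44 = 18.81.

18.810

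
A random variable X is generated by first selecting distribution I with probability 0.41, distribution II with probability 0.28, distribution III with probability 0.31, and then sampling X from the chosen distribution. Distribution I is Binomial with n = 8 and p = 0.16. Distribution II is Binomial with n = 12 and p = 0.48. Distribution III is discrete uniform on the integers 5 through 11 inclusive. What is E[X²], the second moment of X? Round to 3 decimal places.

For each component E[X²] = Var + (mean)², giving I: 2.7136; II: 36.1728; III: 68.
Overall E[X²] = 0.41·2.7136 + 0.28·36.1728 + 0.31·68 = 32.321.

32.321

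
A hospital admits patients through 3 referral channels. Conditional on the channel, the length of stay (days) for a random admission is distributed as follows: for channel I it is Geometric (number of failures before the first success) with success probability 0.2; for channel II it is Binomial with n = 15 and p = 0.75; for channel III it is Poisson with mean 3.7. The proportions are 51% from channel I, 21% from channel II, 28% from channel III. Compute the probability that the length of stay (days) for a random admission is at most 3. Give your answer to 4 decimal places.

0.4395

Conditional on each channel, P(X ≤ 3): I: 0.5904; II: 1.23642e-05; III: 0.494153.
By total probability, P(X ≤ 3) = 0.51·0.5904 + 0.21·1.23642e-05 + 0.28·0.494153 = 0.43947.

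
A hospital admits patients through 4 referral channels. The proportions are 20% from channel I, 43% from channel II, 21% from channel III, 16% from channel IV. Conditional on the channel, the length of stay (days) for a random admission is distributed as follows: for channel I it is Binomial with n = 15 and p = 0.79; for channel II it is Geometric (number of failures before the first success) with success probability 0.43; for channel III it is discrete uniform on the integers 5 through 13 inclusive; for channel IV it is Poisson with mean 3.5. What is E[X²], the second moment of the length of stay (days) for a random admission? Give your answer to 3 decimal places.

For each component E[X²] = Var + (mean)², giving I: 142.911; II: 4.83991; III: 87.6667; IV: 15.75.
Overall E[X²] = 0.2·142.911 + 0.43·4.83991 + 0.21·87.6667 + 0.16·15.75 = 51.5934.

51.593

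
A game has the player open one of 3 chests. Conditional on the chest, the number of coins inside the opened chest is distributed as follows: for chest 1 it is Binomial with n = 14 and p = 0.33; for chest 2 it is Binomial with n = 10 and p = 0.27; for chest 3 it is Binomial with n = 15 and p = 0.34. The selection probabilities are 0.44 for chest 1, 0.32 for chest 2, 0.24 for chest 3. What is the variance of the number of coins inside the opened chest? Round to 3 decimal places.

3.786

Per component, 1: μ=4.62, E[X²]=24.4398; 2: μ=2.7, E[X²]=9.261; 3: μ=5.1, E[X²]=29.376.
E[X] = 0.44·4.62 + 0.32·2.7 + 0.24·5.1 = 4.1208.
E[X²] = 0.44·24.4398 + 0.32·9.261 + 0.24·29.376 = 20.7673.
Var(X) = E[X²] − (E[X])² = 20.7673 − 16.981 = 3.78628.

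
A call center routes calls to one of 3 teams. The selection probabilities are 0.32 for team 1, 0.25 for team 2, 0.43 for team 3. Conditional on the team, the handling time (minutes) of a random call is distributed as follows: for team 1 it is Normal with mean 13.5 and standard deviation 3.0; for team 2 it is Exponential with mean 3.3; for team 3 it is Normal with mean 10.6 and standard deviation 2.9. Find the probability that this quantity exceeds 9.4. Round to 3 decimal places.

0.591

Conditional on each team, P(X > 9.4): 1: 0.914135; 2: 0.057932; 3: 0.660487.
By total probability, P(X > 9.4) = 0.32·0.914135 + 0.25·0.057932 + 0.43·0.660487 = 0.591016.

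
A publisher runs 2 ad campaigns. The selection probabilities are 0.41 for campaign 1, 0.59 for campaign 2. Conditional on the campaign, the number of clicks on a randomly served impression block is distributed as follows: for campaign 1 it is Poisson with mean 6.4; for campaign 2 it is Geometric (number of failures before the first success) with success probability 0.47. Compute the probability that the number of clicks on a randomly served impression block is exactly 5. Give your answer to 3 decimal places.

Conditional on each campaign, P(X = 5): 1: 0.148674; 2: 0.0196552.
By total probability, P(X = 5) = 0.41·0.148674 + 0.59·0.0196552 = 0.0725527.

0.073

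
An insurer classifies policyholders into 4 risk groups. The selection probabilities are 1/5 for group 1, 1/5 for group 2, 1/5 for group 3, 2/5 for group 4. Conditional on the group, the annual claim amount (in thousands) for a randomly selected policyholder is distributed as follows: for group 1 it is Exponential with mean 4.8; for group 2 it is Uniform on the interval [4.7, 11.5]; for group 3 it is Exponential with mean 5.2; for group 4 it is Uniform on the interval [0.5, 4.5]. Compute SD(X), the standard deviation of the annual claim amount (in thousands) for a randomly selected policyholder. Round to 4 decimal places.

Per component, 1: μ=4.8, E[X²]=46.08; 2: μ=8.1, E[X²]=69.4633; 3: μ=5.2, E[X²]=54.08; 4: μ=2.5, E[X²]=7.58333.
E[X] = 0.2·4.8 + 0.2·8.1 + 0.2·5.2 + 0.4·2.5 = 4.62.
E[X²] = 0.2·46.08 + 0.2·69.4633 + 0.2·54.08 + 0.4·7.58333 = 36.958.
Var(X) = E[X²] − (E[X])² = 36.958 − 21.3444 = 15.6136.
SD(X) = √15.6136 = 3.9514.

3.9514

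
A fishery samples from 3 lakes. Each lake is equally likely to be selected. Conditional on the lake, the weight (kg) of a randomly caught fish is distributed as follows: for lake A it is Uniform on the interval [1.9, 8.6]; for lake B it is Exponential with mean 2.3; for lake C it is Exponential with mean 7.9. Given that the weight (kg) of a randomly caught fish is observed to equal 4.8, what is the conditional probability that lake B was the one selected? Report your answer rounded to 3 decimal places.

0.198

Likelihoods f(4.8 | ·): A: 0.149254; B: 0.0539409; C: 0.0689442.
Posterior ∝ prior × likelihood. Numerator for B: 0.333333·0.0539409 = 0.0179803.
Normalizing constant: 0.333333·0.149254 + 0.333333·0.0539409 + 0.333333·0.0689442 = 0.090713.
P(B | observation) = 0.0179803 / 0.090713 = 0.198211.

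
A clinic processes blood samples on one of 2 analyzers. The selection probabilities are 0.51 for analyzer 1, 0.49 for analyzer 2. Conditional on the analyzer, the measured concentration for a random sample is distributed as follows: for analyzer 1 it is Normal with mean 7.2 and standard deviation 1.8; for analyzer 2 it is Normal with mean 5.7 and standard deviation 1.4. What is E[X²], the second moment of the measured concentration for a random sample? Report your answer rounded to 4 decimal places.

44.9713

For each component E[X²] = Var + (mean)², giving 1: 55.08; 2: 34.45.
Overall E[X²] = 0.51·55.08 + 0.49·34.45 = 44.9713.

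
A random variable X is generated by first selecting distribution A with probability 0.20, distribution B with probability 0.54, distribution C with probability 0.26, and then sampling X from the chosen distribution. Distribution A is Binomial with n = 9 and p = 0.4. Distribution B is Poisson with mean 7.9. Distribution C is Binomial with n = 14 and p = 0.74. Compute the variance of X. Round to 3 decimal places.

Per component, A: μ=3.6, E[X²]=15.12; B: μ=7.9, E[X²]=70.31; C: μ=10.36, E[X²]=110.023.
E[X] = 0.2·3.6 + 0.54·7.9 + 0.26·10.36 = 7.6796.
E[X²] = 0.2·15.12 + 0.54·70.31 + 0.26·110.023 = 69.5974.
Var(X) = E[X²] − (E[X])² = 69.5974 − 58.9763 = 10.6212.

10.621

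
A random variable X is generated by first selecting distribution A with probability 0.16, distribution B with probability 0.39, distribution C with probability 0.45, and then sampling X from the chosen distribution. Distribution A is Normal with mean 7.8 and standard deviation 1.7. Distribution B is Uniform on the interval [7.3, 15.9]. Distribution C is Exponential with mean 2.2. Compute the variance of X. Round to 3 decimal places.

23.710

Per component, A: μ=7.8, E[X²]=63.73; B: μ=11.6, E[X²]=140.723; C: μ=2.2, E[X²]=9.68.
E[X] = 0.16·7.8 + 0.39·11.6 + 0.45·2.2 = 6.762.
E[X²] = 0.16·63.73 + 0.39·140.723 + 0.45·9.68 = 69.4349.
Var(X) = E[X²] − (E[X])² = 69.4349 − 45.7246 = 23.7103.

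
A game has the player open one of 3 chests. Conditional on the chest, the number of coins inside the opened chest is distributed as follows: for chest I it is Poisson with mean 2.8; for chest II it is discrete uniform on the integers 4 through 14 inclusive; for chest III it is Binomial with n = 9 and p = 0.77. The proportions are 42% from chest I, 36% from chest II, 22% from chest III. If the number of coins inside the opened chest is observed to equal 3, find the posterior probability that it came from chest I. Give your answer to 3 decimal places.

0.987

Likelihoods P(X=3 | ·): I: 0.222484; II: 0; III: 0.00567699.
Posterior ∝ prior × likelihood. Numerator for I: 0.42·0.222484 = 0.0934432.
Normalizing constant: 0.42·0.222484 + 0.36·0 + 0.22·0.00567699 = 0.0946921.
P(I | observation) = 0.0934432 / 0.0946921 = 0.986811.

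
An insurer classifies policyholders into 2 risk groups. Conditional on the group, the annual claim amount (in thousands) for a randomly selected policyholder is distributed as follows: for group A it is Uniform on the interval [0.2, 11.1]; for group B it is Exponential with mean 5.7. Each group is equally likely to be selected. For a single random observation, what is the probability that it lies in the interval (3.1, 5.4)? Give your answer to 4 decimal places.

0.2019

Conditional on each group, P(3.1 < X < 5.4): A: 0.211009; B: 0.192743.
By total probability, P(3.1 < X < 5.4) = 0.5·0.211009 + 0.5·0.192743 = 0.201876.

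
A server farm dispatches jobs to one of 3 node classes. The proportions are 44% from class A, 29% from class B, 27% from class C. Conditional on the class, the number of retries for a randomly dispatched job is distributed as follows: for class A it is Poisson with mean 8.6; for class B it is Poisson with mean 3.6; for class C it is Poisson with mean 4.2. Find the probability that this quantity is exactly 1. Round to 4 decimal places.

Conditional on each class, P(X = 1): A: 0.00158331; B: 0.0983654; C: 0.0629814.
By total probability, P(X = 1) = 0.44·0.00158331 + 0.29·0.0983654 + 0.27·0.0629814 = 0.0462276.

0.0462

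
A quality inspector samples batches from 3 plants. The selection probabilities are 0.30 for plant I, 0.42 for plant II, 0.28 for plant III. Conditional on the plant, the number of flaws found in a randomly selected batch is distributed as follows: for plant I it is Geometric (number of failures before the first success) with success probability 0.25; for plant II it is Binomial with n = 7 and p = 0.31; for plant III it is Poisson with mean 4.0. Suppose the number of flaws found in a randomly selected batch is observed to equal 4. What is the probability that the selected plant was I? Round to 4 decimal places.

0.1929

Likelihoods P(X=4 | ·): I: 0.0791016; II: 0.106185; III: 0.195367.
Posterior ∝ prior × likelihood. Numerator for I: 0.3·0.0791016 = 0.0237305.
Normalizing constant: 0.3·0.0791016 + 0.42·0.106185 + 0.28·0.195367 = 0.123031.
P(I | observation) = 0.0237305 / 0.123031 = 0.192882.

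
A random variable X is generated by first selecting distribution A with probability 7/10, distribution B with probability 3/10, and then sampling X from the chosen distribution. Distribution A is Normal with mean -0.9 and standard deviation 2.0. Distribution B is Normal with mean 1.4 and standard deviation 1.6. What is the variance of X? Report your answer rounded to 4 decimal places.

Per component, A: μ=-0.9, E[X²]=4.81; B: μ=1.4, E[X²]=4.52.
E[X] = 0.7·-0.9 + 0.3·1.4 = -0.21.
E[X²] = 0.7·4.81 + 0.3·4.52 = 4.723.
Var(X) = E[X²] − (E[X])² = 4.723 − 0.0441 = 4.6789.

4.6789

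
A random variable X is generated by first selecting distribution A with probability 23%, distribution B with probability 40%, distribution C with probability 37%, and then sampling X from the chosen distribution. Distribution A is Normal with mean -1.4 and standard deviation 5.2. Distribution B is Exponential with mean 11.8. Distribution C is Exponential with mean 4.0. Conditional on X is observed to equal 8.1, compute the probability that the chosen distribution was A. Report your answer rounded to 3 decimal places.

Likelihoods f(8.1 | ·): A: 0.0144592; B: 0.042658; C: 0.0329985.
Posterior ∝ prior × likelihood. Numerator for A: 0.23·0.0144592 = 0.00332563.
Normalizing constant: 0.23·0.0144592 + 0.4·0.042658 + 0.37·0.0329985 = 0.0325983.
P(A | observation) = 0.00332563 / 0.0325983 = 0.102019.

0.102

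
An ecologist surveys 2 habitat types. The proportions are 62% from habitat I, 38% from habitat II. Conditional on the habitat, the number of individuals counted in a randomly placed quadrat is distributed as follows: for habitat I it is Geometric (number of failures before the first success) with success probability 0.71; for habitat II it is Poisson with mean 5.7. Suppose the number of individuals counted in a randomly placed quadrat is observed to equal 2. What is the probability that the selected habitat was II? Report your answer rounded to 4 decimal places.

Likelihoods P(X=2 | ·): I: 0.059711; II: 0.0543552.
Posterior ∝ prior × likelihood. Numerator for II: 0.38·0.0543552 = 0.020655.
Normalizing constant: 0.62·0.059711 + 0.38·0.0543552 = 0.0576758.
P(II | observation) = 0.020655 / 0.0576758 = 0.358122.

0.3581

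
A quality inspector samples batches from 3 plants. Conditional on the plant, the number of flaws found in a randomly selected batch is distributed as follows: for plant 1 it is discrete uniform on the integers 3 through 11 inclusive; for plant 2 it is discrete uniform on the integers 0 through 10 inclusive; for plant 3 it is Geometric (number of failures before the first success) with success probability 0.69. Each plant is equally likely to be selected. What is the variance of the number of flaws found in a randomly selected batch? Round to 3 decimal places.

13.286

Per component, 1: μ=7, E[X²]=55.6667; 2: μ=5, E[X²]=35; 3: μ=0.449275, E[X²]=0.852972.
E[X] = 0.333333·7 + 0.333333·5 + 0.333333·0.449275 = 4.14976.
E[X²] = 0.333333·55.6667 + 0.333333·35 + 0.333333·0.852972 = 30.5065.
Var(X) = E[X²] − (E[X])² = 30.5065 − 17.2205 = 13.2861.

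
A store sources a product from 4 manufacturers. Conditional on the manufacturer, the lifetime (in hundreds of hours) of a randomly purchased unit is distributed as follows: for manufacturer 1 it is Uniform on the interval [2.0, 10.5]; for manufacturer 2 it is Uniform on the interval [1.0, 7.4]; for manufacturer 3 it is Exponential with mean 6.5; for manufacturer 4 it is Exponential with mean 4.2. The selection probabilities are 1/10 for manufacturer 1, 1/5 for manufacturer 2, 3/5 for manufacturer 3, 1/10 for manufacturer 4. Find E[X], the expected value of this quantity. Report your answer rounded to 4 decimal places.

5.7850

Component means — 1: 6.25; 2: 4.2; 3: 6.5; 4: 4.2.
E[X] = 0.1·6.25 + 0.2·4.2 + 0.6·6.5 + 0.1·4.2 = 5.785.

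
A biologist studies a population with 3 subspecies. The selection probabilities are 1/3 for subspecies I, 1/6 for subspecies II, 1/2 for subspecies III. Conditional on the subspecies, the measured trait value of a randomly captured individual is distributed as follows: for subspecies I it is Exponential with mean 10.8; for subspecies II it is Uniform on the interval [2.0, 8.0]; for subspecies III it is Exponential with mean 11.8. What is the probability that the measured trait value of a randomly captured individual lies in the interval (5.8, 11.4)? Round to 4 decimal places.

Conditional on each subspecies, P(5.8 < X < 11.4): I: 0.236478; II: 0.366667; III: 0.231129.
By total probability, P(5.8 < X < 11.4) = 0.333333·0.236478 + 0.166667·0.366667 + 0.5·0.231129 = 0.255502.

0.2555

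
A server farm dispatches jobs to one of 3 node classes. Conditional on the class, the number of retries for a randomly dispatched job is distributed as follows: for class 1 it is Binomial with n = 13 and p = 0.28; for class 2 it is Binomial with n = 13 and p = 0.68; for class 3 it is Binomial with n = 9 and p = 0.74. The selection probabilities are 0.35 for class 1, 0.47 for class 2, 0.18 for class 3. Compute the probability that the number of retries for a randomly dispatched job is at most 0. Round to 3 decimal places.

0.005

Conditional on each class, P(X ≤ 0): 1: 0.0139741; 2: 3.68935e-07; 3: 5.4295e-06.
By total probability, P(X ≤ 0) = 0.35·0.0139741 + 0.47·3.68935e-07 + 0.18·5.4295e-06 = 0.00489207.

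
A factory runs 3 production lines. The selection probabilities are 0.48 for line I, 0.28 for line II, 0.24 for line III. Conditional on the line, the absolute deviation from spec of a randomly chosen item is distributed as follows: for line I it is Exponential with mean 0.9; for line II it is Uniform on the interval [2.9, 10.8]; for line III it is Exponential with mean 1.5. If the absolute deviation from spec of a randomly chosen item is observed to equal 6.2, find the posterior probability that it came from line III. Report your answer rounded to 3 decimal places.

Likelihoods f(6.2 | ·): I: 0.00113227; II: 0.126582; III: 0.0106862.
Posterior ∝ prior × likelihood. Numerator for III: 0.24·0.0106862 = 0.0025647.
Normalizing constant: 0.48·0.00113227 + 0.28·0.126582 + 0.24·0.0106862 = 0.0385512.
P(III | observation) = 0.0025647 / 0.0385512 = 0.066527.

0.067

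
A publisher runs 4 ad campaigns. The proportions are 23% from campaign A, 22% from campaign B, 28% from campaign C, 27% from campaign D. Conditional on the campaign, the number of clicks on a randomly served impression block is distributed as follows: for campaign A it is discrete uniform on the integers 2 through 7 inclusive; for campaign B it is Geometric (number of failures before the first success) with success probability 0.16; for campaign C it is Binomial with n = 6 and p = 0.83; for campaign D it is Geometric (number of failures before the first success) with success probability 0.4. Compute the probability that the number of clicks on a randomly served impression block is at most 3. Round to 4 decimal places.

Conditional on each campaign, P(X ≤ 3): A: 0.333333; B: 0.502129; C: 0.0655457; D: 0.8704.
By total probability, P(X ≤ 3) = 0.23·0.333333 + 0.22·0.502129 + 0.28·0.0655457 + 0.27·0.8704 = 0.440496.

0.4405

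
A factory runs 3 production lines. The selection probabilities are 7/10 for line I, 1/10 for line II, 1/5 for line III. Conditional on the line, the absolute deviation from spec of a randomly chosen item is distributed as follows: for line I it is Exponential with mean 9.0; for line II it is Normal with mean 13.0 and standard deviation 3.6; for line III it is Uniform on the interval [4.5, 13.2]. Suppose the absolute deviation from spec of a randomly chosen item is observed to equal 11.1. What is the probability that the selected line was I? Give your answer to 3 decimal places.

0.410

Likelihoods f(11.1 | ·): I: 0.0323689; II: 0.0964098; III: 0.114943.
Posterior ∝ prior × likelihood. Numerator for I: 0.7·0.0323689 = 0.0226582.
Normalizing constant: 0.7·0.0323689 + 0.1·0.0964098 + 0.2·0.114943 = 0.0552877.
P(I | observation) = 0.0226582 / 0.0552877 = 0.409824.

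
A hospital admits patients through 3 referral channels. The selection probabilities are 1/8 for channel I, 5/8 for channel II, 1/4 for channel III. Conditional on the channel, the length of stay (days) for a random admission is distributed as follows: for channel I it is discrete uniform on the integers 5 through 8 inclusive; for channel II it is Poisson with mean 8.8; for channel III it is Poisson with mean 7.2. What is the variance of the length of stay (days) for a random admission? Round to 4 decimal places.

Per component, I: μ=6.5, E[X²]=43.5; II: μ=8.8, E[X²]=86.24; III: μ=7.2, E[X²]=59.04.
E[X] = 0.125·6.5 + 0.625·8.8 + 0.25·7.2 = 8.1125.
E[X²] = 0.125·43.5 + 0.625·86.24 + 0.25·59.04 = 74.0975.
Var(X) = E[X²] − (E[X])² = 74.0975 − 65.8127 = 8.28484.

8.2848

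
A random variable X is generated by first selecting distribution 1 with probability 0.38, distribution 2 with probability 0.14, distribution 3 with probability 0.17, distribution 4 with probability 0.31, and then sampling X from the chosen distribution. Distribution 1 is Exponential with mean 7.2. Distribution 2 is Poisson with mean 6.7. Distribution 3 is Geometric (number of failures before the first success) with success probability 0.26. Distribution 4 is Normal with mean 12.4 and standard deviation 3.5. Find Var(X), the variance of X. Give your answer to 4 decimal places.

37.2926

Per component, 1: μ=7.2, E[X²]=103.68; 2: μ=6.7, E[X²]=51.59; 3: μ=2.84615, E[X²]=19.0473; 4: μ=12.4, E[X²]=166.01.
E[X] = 0.38·7.2 + 0.14·6.7 + 0.17·2.84615 + 0.31·12.4 = 8.00185.
E[X²] = 0.38·103.68 + 0.14·51.59 + 0.17·19.0473 + 0.31·166.01 = 101.322.
Var(X) = E[X²] − (E[X])² = 101.322 − 64.0295 = 37.2926.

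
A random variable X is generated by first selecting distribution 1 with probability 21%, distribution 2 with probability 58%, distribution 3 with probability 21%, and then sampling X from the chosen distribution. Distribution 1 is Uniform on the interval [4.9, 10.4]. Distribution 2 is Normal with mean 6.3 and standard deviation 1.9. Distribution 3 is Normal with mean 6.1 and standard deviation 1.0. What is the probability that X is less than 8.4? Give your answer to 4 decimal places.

0.8434

Conditional on each component, P(X < 8.4): 1: 0.636364; 2: 0.865477; 3: 0.989276.
By total probability, P(X < 8.4) = 0.21·0.636364 + 0.58·0.865477 + 0.21·0.989276 = 0.843361.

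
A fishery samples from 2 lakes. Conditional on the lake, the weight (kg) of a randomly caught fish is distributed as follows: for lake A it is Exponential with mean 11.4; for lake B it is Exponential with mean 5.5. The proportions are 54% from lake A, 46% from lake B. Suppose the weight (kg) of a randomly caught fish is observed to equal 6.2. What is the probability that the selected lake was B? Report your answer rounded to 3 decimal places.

Likelihoods f(6.2 | ·): A: 0.0509213; B: 0.0588937.
Posterior ∝ prior × likelihood. Numerator for B: 0.46·0.0588937 = 0.0270911.
Normalizing constant: 0.54·0.0509213 + 0.46·0.0588937 = 0.0545886.
P(B | observation) = 0.0270911 / 0.0545886 = 0.496277.

0.496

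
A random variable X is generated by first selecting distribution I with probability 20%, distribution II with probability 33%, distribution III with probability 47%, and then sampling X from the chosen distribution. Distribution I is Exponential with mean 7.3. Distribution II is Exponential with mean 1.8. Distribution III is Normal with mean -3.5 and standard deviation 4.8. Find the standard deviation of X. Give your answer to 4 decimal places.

6.3145

Per component, I: μ=7.3, E[X²]=106.58; II: μ=1.8, E[X²]=6.48; III: μ=-3.5, E[X²]=35.29.
E[X] = 0.2·7.3 + 0.33·1.8 + 0.47·-3.5 = 0.409.
E[X²] = 0.2·106.58 + 0.33·6.48 + 0.47·35.29 = 40.0407.
Var(X) = E[X²] − (E[X])² = 40.0407 − 0.167281 = 39.8734.
SD(X) = √39.8734 = 6.31454.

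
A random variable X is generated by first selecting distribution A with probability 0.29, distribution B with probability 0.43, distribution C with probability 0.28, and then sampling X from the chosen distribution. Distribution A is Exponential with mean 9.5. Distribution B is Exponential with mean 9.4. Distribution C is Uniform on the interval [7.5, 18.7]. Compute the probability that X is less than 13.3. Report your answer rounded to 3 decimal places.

Conditional on each component, P(X < 13.3): A: 0.753403; B: 0.757049; C: 0.517857.
By total probability, P(X < 13.3) = 0.29·0.753403 + 0.43·0.757049 + 0.28·0.517857 = 0.689018.

0.689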